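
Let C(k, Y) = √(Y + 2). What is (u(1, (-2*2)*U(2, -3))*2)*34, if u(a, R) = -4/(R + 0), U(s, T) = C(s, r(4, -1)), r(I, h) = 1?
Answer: 68*√3/3 ≈ 39.260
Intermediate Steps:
C(k, Y) = √(2 + Y)
U(s, T) = √3 (U(s, T) = √(2 + 1) = √3)
u(a, R) = -4/R
(u(1, (-2*2)*U(2, -3))*2)*34 = (-4*(-√3/12)*2)*34 = (-(-1)*√3/3*2)*34 = ((√3/3)*2)*34 = (2*√3/3)*34 = 68*√3/3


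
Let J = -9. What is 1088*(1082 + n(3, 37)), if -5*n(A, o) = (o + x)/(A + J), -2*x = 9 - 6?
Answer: 17677552/15 ≈ 1.1785e+6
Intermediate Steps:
x = -3/2 (x = -(9 - 6)/2 = -½*3 = -3/2 ≈ -1.5000)
n(A, o) = -(-3/2 + o)/(5*(-9 + A)) (n(A, o) = -(o - 3/2)/(5*(A - 9)) = -(-3/2 + o)/(5*(-9 + A)))
1088*(1082 + n(3, 37)) = 1088*(1082 + (3 - 2*37)/(10*(-9 + 3))) = 1088*(1082 + (⅒)*(3 - 74)/(-6)) = 1088*(1082 + (⅒)*(-⅙)*(-71)) = 1088*(1082 + 71/60) = 1088*(64991/60) = 17677552/15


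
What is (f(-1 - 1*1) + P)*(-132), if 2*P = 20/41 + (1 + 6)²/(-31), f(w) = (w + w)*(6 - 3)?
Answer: 2104938/1271 ≈ 1656.1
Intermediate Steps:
f(w) = 6*w (f(w) = (2*w)*3 = 6*w)
P = -1389/2542 (P = (20/41 + (1 + 6)²/(-31))/2 = (20*(1/41) + 7²*(-1/31))/2 = (20/41 + 49*(-1/31))/2 = (20/41 - 49/31)/2 = (½)*(-1389/1271) = -1389/2542 ≈ -0.54642)
(f(-1 - 1*1) + P)*(-132) = (6*(-1 - 1*1) - 1389/2542)*(-132) = (6*(-1 - 1) - 1389/2542)*(-132) = (6*(-2) - 1389/2542)*(-132) = (-12 - 1389/2542)*(-132) = -31893/2542*(-132) = 2104938/1271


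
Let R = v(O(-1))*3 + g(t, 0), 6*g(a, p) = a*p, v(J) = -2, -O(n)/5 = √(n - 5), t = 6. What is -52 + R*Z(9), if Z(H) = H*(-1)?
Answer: 2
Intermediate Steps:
O(n) = -5*√(-5 + n) (O(n) = -5*√(n - 5) = -5*√(-5 + n))
Z(H) = -H
g(a, p) = a*p/6 (g(a, p) = (a*p)/6 = a*p/6)
R = -6 (R = -2*3 + (⅙)*6*0 = -6 + 0 = -6)
-52 + R*Z(9) = -52 - (-6)*9 = -52 - 6*(-9) = -52 + 54 = 2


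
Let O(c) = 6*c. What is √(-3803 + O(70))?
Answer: I*√3383 ≈ 58.164*I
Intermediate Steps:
√(-3803 + O(70)) = √(-3803 + 6*70) = √(-3803 + 420) = √(-3383) = I*√3383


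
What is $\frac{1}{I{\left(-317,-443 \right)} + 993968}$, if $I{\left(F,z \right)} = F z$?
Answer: $\frac{1}{1134399} \approx 8.8152 \cdot 10^{-7}$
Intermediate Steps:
$\frac{1}{I{\left(-317,-443 \right)} + 993968} = \frac{1}{\left(-317\right) \left(-443\right) + 993968} = \frac{1}{140431 + 993968} = \frac{1}{1134399}$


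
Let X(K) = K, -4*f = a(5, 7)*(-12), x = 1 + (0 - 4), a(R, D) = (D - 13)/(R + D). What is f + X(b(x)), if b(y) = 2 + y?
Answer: -5/2 ≈ -2.5000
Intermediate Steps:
a(R, D) = (-13 + D)/(D + R)
x = -3 (x = 1 - 4 = -3)
f = -3/2 (f = -(-13 + 7)/(7 + 5)*(-12)/4 = --6/12*(-12)/4 = -(1/12)*(-6)*(-12)/4 = -(-1)*(-12)/8 = -1/4*6 = -3/2 ≈ -1.5000)
f + X(b(x)) = -3/2 + (2 - 3) = -3/2 - 1 = -5/2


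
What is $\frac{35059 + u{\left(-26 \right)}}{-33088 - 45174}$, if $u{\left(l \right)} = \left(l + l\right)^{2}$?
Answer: $- \frac{37763}{78262} \approx -0.48252$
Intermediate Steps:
$u{\left(l \right)} = 4 l^{2}$ ($u{\left(l \right)} = \left(2 l\right)^{2} = 4 l^{2}$)
$\frac{35059 + u{\left(-26 \right)}}{-33088 - 45174} = \frac{35059 + 4 \left(-26\right)^{2}}{-33088 - 45174} = \frac{35059 + 4 \cdot 676}{-78262} = \left(35059 + 2704\right) \left(- \frac{1}{78262}\right) = 37763 \left(- \frac{1}{78262}\right) = - \frac{37763}{78262}$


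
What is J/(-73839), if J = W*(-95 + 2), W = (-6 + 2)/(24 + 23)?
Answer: -124/1156811 ≈ -0.00010719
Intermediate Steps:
W = -4/47 ≈ -0.085106
J = 372/47 (J = -4*(-95 + 2)/47 = -4/47*(-93) = 372/47 ≈ 7.9149)
J/(-73839) = (372/47)/(-73839) = (372/47)*(-1/73839) = -124/1156811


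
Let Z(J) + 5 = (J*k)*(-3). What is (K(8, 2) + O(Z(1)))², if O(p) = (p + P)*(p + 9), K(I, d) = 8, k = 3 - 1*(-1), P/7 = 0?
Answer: 20736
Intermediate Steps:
P = 0 (P = 7*0 = 0)
k = 4 (k = 3 + 1 = 4)
Z(J) = -5 - 12*J (Z(J) = -5 + (J*4)*(-3) = -5 + (4*J)*(-3) = -5 - 12*J)
O(p) = p*(9 + p) (O(p) = (p + 0)*(p + 9) = p*(9 + p))
(K(8, 2) + O(Z(1)))² = (8 + (-5 - 12*1)*(9 + (-5 - 12*1)))² = (8 + (-5 - 12)*(9 + (-5 - 12)))² = (8 - 17*(9 - 17))² = (8 - 17*(-8))² = (8 + 136)² = 144² = 20736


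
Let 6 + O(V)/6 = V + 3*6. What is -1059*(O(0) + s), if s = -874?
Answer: 849318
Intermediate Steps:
O(V) = 72 + 6*V (O(V) = -36 + 6*(V + 3*6) = -36 + 6*(V + 18) = -36 + 6*(18 + V) = -36 + (108 + 6*V) = 72 + 6*V)
-1059*(O(0) + s) = -1059*((72 + 6*0) - 874) = -1059*((72 + 0) - 874) = -1059*(72 - 874) = -1059*(-802) = 849318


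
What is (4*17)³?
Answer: 314432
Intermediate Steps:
(4*17)³ = 68³ = 314432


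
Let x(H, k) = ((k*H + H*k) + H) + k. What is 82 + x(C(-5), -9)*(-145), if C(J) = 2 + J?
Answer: -6008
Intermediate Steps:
x(H, k) = H + k + 2*H*k (x(H, k) = ((H*k + H*k) + H) + k = (2*H*k + H) + k = (H + 2*H*k) + k = H + k + 2*H*k)
82 + x(C(-5), -9)*(-145) = 82 + ((2 - 5) - 9 + 2*(2 - 5)*(-9))*(-145) = 82 + (-3 - 9 + 2*(-3)*(-9))*(-145) = 82 + (-3 - 9 + 54)*(-145) = 82 + 42*(-145) = 82 - 6090 = -6008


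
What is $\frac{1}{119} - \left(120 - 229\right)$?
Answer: $\frac{12972}{119} \approx 109.01$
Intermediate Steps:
$\frac{1}{119} - \left(120 - 229\right) = \frac{1}{119} - -109 = \frac{1}{119} + 109 = \frac{12972}{119}$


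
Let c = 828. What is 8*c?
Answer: 6624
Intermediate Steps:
8*c = 8*828 = 6624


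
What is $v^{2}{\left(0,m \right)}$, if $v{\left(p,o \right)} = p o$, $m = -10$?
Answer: $0$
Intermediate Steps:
$v{\left(p,o \right)} = o p$
$v^{2}{\left(0,m \right)} = \left(\left(-10\right) 0\right)^{2} = 0^{2} = 0$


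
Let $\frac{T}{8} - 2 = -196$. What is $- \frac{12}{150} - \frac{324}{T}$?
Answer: $\frac{1249}{9700} \approx 0.12876$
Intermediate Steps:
$T = -1552$ ($T = 16 + 8 \left(-196\right) = 16 - 1568 = -1552$)
$- \frac{12}{150} - \frac{324}{T} = - \frac{12}{150} - \frac{324}{-1552} = \left(-12\right) \frac{1}{150} - - \frac{81}{388} = - \frac{2}{25} + \frac{81}{388} = \frac{1249}{9700}$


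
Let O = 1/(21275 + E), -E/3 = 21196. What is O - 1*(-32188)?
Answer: 1361970843/42313 ≈ 32188.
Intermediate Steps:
E = -63588 (E = -3*21196 = -63588)
O = -1/42313 (O = 1/(21275 - 63588) = 1/(-42313) = -1/42313 ≈ -2.3633e-5)
O - 1*(-32188) = -1/42313 - 1*(-32188) = -1/42313 + 32188 = 1361970843/42313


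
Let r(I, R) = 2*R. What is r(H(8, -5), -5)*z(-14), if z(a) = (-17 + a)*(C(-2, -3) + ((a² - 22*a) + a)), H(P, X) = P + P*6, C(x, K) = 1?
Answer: 152210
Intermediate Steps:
H(P, X) = 7*P (H(P, X) = P + 6*P = 7*P)
z(a) = (-17 + a)*(1 + a² - 21*a) (z(a) = (-17 + a)*(1 + ((a² - 22*a) + a)) = (-17 + a)*(1 + (a² - 21*a)) = (-17 + a)*(1 + a² - 21*a))
r(H(8, -5), -5)*z(-14) = (2*(-5))*(-17 + (-14)³ - 38*(-14)² + 358*(-14)) = -10*(-17 - 2744 - 38*196 - 5012) = -10*(-17 - 2744 - 7448 - 5012) = -10*(-15221) = 152210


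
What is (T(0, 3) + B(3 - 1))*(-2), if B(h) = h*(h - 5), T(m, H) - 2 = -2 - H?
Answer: 18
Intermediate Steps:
T(m, H) = -H (T(m, H) = 2 + (-2 - H) = -H)
B(h) = h*(-5 + h)
(T(0, 3) + B(3 - 1))*(-2) = (-1*3 + (3 - 1)*(-5 + (3 - 1)))*(-2) = (-3 + 2*(-5 + 2))*(-2) = (-3 + 2*(-3))*(-2) = (-3 - 6)*(-2) = -9*(-2) = 18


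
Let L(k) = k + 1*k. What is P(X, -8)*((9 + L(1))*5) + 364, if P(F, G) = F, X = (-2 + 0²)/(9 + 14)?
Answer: 8262/23 ≈ 359.22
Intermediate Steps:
X = -2/23 (X = (-2 + 0)/23 = -2*1/23 = -2/23 ≈ -0.086957)
L(k) = 2*k (L(k) = k + k = 2*k)
P(X, -8)*((9 + L(1))*5) + 364 = -2*(9 + 2*1)*5/23 + 364 = -2*(9 + 2)*5/23 + 364 = -22*5/23 + 364 = -2/23*55 + 364 = -110/23 + 364 = 8262/23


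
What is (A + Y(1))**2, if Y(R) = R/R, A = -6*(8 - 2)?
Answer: 1225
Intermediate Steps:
A = -36 (A = -6*6 = -36)
Y(R) = 1
(A + Y(1))**2 = (-36 + 1)**2 = (-35)**2 = 1225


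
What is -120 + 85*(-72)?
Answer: -6240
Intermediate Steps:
-120 + 85*(-72) = -120 - 6120 = -6240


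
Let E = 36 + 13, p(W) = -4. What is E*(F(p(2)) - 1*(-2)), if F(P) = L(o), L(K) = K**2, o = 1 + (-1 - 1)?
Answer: 147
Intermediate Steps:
E = 49
o = -1 (o = 1 - 2 = -1)
F(P) = 1 (F(P) = (-1)**2 = 1)
E*(F(p(2)) - 1*(-2)) = 49*(1 - 1*(-2)) = 49*(1 + 2) = 49*3 = 147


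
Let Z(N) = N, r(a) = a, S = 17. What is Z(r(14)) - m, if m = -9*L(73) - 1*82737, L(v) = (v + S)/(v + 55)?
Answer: 5296469/64 ≈ 82757.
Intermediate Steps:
L(v) = (17 + v)/(55 + v) (L(v) = (v + 17)/(v + 55) = (17 + v)/(55 + v))
m = -5295573/64 (m = -9*(17 + 73)/(55 + 73) - 1*82737 = -9*90/128 - 82737 = -9*45/64 - 82737 = -405/64 - 82737 = -5295573/64 ≈ -82743.)
Z(r(14)) - m = 14 - 1*(-5295573/64) = 14 + 5295573/64 = 5296469/64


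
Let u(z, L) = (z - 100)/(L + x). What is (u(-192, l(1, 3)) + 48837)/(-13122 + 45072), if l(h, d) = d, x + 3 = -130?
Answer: 3174551/2076750 ≈ 1.5286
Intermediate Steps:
x = -133 (x = -3 - 130 = -133)
u(z, L) = (-100 + z)/(-133 + L) (u(z, L) = (z - 100)/(L - 133) = (-100 + z)/(-133 + L))
(u(-192, l(1, 3)) + 48837)/(-13122 + 45072) = ((-100 - 192)/(-133 + 3) + 48837)/(-13122 + 45072) = (-292/(-130) + 48837)/31950 = (-1/130*(-292) + 48837)*(1/31950) = (146/65 + 48837)*(1/31950) = (3174551/65)*(1/31950) = 3174551/2076750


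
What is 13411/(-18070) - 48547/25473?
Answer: -1218862693/460297110 ≈ -2.6480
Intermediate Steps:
13411/(-18070) - 48547/25473 = 13411*(-1/18070) - 48547*1/25473 = -13411/18070 - 48547/25473 = -1218862693/460297110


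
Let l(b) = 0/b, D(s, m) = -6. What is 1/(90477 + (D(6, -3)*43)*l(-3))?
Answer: 1/90477 ≈ 1.1053e-5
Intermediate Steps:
l(b) = 0
1/(90477 + (D(6, -3)*43)*l(-3)) = 1/(90477 - 6*43*0) = 1/(90477 - 258*0) = 1/(90477 + 0) = 1/90477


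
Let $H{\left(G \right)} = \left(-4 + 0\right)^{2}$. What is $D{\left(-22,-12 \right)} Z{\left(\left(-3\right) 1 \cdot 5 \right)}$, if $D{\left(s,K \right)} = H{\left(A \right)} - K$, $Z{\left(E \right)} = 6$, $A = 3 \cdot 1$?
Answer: $168$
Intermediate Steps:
$A = 3$
$H{\left(G \right)} = 16$ ($H{\left(G \right)} = \left(-4\right)^{2} = 16$)
$D{\left(s,K \right)} = 16 - K$
$D{\left(-22,-12 \right)} Z{\left(\left(-3\right) 1 \cdot 5 \right)} = \left(16 - -12\right) 6 = \left(16 + 12\right) 6 = 28 \cdot 6 = 168$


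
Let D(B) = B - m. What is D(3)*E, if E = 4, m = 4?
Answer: -4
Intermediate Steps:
D(B) = -4 + B (D(B) = B - 1*4 = B - 4 = -4 + B)
D(3)*E = (-4 + 3)*4 = -1*4 = -4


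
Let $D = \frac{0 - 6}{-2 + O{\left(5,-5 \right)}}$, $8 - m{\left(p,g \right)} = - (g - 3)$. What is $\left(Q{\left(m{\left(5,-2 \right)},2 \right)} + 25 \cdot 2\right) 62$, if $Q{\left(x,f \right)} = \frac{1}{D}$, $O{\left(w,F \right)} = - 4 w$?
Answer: $\frac{9982}{3} \approx 3327.3$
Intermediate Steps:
$m{\left(p,g \right)} = 5 + g$ ($m{\left(p,g \right)} = 8 - - (g - 3) = 8 - - (-3 + g) = 8 - \left(3 - g\right) = 8 + \left(-3 + g\right) = 5 + g$)
$D = \frac{3}{11}$ ($D = \frac{0 - 6}{-2 - 20} = - \frac{6}{-2 - 20} = - \frac{6}{-22} = \left(-6\right) \left(- \frac{1}{22}\right) = \frac{3}{11} \approx 0.27273$)
$Q{\left(x,f \right)} = \frac{11}{3}$ ($Q{\left(x,f \right)} = \frac{1}{\frac{3}{11}} = \frac{11}{3}$)
$\left(Q{\left(m{\left(5,-2 \right)},2 \right)} + 25 \cdot 2\right) 62 = \left(\frac{11}{3} + 25 \cdot 2\right) 62 = \left(\frac{11}{3} + 50\right) 62 = \frac{161}{3} \cdot 62 = \frac{9982}{3}$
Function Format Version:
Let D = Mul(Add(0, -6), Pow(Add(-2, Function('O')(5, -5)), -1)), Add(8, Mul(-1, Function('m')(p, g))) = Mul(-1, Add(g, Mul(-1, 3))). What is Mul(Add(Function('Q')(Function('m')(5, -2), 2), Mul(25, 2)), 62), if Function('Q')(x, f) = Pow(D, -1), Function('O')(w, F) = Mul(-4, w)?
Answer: Rational(9982, 3) ≈ 3327.3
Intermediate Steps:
Function('m')(p, g) = Add(5, g) (Function('m')(p, g) = Add(8, Mul(-1, Mul(-1, Add(g, Mul(-1, 3))))) = Add(8, Mul(-1, Mul(-1, Add(g, -3)))) = Add(8, Mul(-1, Mul(-1, Add(-3, g)))) = Add(8, Mul(-1, Add(3, Mul(-1, g)))) = Add(8, Add(-3, g)) = Add(5, g))
D = Rational(3, 11) (D = Mul(Add(0, -6), Pow(Add(-2, Mul(-4, 5)), -1)) = Mul(-6, Pow(Add(-2, -20), -1)) = Mul(-6, Pow(-22, -1)) = Mul(-6, Rational(-1, 22)) = Rational(3, 11) ≈ 0.27273)
Function('Q')(x, f) = Rational(11, 3) (Function('Q')(x, f) = Pow(Rational(3, 11), -1) = Rational(11, 3))
Mul(Add(Function('Q')(Function('m')(5, -2), 2), Mul(25, 2)), 62) = Mul(Add(Rational(11, 3), Mul(25, 2)), 62) = Mul(Add(Rational(11, 3), 50), 62) = Mul(Rational(161, 3), 62) = Rational(9982, 3)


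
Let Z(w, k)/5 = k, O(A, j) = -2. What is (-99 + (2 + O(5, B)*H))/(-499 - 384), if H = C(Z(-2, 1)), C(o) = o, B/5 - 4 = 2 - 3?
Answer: 107/883 ≈ 0.12118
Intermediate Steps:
B = 15 (B = 20 + 5*(2 - 3) = 20 + 5*(-1) = 20 - 5 = 15)
Z(w, k) = 5*k
H = 5 (H = 5*1 = 5)
(-99 + (2 + O(5, B)*H))/(-499 - 384) = (-99 + (2 - 2*5))/(-499 - 384) = (-99 + (2 - 10))/(-883) = (-99 - 8)*(-1/883) = -107*(-1/883) = 107/883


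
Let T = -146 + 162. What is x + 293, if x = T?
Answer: 309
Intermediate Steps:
T = 16
x = 16
x + 293 = 16 + 293 = 309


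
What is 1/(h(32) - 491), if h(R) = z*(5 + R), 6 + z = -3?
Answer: -1/824 ≈ -0.0012136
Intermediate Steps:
z = -9 (z = -6 - 3 = -9)
h(R) = -45 - 9*R (h(R) = -9*(5 + R) = -45 - 9*R)
1/(h(32) - 491) = 1/((-45 - 9*32) - 491) = 1/((-45 - 288) - 491) = 1/(-333 - 491) = 1/(-824) = -1/824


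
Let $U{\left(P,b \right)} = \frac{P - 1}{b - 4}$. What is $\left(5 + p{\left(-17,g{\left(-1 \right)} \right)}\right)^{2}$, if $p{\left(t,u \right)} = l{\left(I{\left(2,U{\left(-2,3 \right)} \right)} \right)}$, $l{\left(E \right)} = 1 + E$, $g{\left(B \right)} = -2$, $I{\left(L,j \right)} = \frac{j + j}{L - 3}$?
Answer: $0$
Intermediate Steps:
$U{\left(P,b \right)} = \frac{-1 + P}{-4 + b}$
$I{\left(L,j \right)} = \frac{2 j}{-3 + L}$
$p{\left(t,u \right)} = -5$ ($p{\left(t,u \right)} = 1 + \frac{2 \frac{-1 - 2}{-4 + 3}}{-3 + 2} = 1 + \frac{2 \frac{1}{-1} \left(-3\right)}{-1} = 1 + 2 \left(\left(-1\right) \left(-3\right)\right) \left(-1\right) = 1 + 2 \cdot 3 \left(-1\right) = 1 - 6 = -5$)
$\left(5 + p{\left(-17,g{\left(-1 \right)} \right)}\right)^{2} = \left(5 - 5\right)^{2} = 0^{2} = 0$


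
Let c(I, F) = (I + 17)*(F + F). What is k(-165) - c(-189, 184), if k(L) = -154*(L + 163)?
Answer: 63604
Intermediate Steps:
k(L) = -25102 - 154*L (k(L) = -154*(163 + L) = -25102 - 154*L)
c(I, F) = 2*F*(17 + I) (c(I, F) = (17 + I)*(2*F) = 2*F*(17 + I))
k(-165) - c(-189, 184) = (-25102 - 154*(-165)) - 2*184*(17 - 189) = (-25102 + 25410) - 2*184*(-172) = 308 - 1*(-63296) = 308 + 63296 = 63604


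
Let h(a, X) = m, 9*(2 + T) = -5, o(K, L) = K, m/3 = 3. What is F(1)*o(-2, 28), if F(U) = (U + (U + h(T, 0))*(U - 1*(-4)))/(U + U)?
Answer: -51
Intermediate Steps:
m = 9 (m = 3*3 = 9)
T = -23/9 (T = -2 + (⅑)*(-5) = -2 - 5/9 = -23/9 ≈ -2.5556)
h(a, X) = 9
F(U) = (U + (4 + U)*(9 + U))/(2*U) (F(U) = (U + (U + 9)*(U - 1*(-4)))/(U + U) = (U + (9 + U)*(U + 4))/((2*U)) = (U + (9 + U)*(4 + U))*(1/(2*U)) = (U + (4 + U)*(9 + U))*(1/(2*U)) = (U + (4 + U)*(9 + U))/(2*U))
F(1)*o(-2, 28) = (7 + (½)*1 + 18/1)*(-2) = (7 + ½ + 18*1)*(-2) = (7 + ½ + 18)*(-2) = (51/2)*(-2) = -51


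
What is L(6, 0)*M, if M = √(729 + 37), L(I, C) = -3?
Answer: -3*√766 ≈ -83.030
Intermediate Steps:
M = √766 ≈ 27.677
L(6, 0)*M = -3*√766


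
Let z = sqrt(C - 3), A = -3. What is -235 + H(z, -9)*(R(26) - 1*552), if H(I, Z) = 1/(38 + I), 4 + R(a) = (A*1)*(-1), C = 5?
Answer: -25706/103 + 79*sqrt(2)/206 ≈ -249.03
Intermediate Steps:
z = sqrt(2) (z = sqrt(5 - 3) = sqrt(2) ≈ 1.4142)
R(a) = -1 (R(a) = -4 - 3*1*(-1) = -4 - 3*(-1) = -4 + 3 = -1)
-235 + H(z, -9)*(R(26) - 1*552) = -235 + (-1 - 1*552)/(38 + sqrt(2)) = -235 + (-1 - 552)/(38 + sqrt(2)) = -235 - 553/(38 + sqrt(2))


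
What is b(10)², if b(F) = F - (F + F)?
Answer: 100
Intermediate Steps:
b(F) = -F (b(F) = F - 2*F = -F)
b(10)² = (-1*10)² = (-10)² = 100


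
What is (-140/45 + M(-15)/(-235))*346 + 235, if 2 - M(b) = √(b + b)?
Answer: -1785883/2115 + 346*I*√30/235 ≈ -844.39 + 8.0643*I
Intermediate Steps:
M(b) = 2 - √2*√b (M(b) = 2 - √(b + b) = 2 - √(2*b) = 2 - √2*√b)
(-140/45 + M(-15)/(-235))*346 + 235 = (-140/45 + (2 - √2*√(-15))/(-235))*346 + 235 = (-140*1/45 + (2 - √2*I*√15)*(-1/235))*346 + 235 = (-28/9 + (2 - I*√30)*(-1/235))*346 + 235 = (-28/9 + (-2/235 + I*√30/235))*346 + 235 = (-6598/2115 + I*√30/235)*346 + 235 = (-2282908/2115 + 346*I*√30/235) + 235 = -1785883/2115 + 346*I*√30/235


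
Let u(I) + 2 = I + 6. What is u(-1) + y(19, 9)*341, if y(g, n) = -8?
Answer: -2725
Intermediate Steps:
u(I) = 4 + I (u(I) = -2 + (I + 6) = -2 + (6 + I) = 4 + I)
u(-1) + y(19, 9)*341 = (4 - 1) - 8*341 = 3 - 2728 = -2725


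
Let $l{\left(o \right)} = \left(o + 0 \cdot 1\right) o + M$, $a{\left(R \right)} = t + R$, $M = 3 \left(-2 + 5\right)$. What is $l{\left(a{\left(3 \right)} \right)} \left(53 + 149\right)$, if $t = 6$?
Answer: $18180$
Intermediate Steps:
$M = 9$ ($M = 3 \cdot 3 = 9$)
$a{\left(R \right)} = 6 + R$
$l{\left(o \right)} = 9 + o^{2}$ ($l{\left(o \right)} = \left(o + 0 \cdot 1\right) o + 9 = \left(o + 0\right) o + 9 = o o + 9 = o^{2} + 9 = 9 + o^{2}$)
$l{\left(a{\left(3 \right)} \right)} \left(53 + 149\right) = \left(9 + \left(6 + 3\right)^{2}\right) \left(53 + 149\right) = \left(9 + 9^{2}\right) 202 = \left(9 + 81\right) 202 = 90 \cdot 202 = 18180$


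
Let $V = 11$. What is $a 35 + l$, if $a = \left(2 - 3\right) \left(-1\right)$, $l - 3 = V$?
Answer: $49$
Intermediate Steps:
$l = 14$ ($l = 3 + 11 = 14$)
$a = 1$ ($a = \left(-1\right) \left(-1\right) = 1$)
$a 35 + l = 1 \cdot 35 + 14 = 35 + 14 = 49$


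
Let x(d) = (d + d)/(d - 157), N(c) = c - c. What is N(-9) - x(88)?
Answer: 176/69 ≈ 2.5507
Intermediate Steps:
N(c) = 0
x(d) = 2*d/(-157 + d) (x(d) = (2*d)/(-157 + d) = 2*d/(-157 + d))
N(-9) - x(88) = 0 - 2*88/(-157 + 88) = 0 - 2*88/(-69) = 0 - 2*88*(-1)/69 = 0 - 1*(-176/69) = 0 + 176/69 = 176/69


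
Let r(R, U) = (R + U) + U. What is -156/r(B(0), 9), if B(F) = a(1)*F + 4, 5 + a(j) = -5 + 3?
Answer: -78/11 ≈ -7.0909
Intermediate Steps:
a(j) = -7 (a(j) = -5 + (-5 + 3) = -5 - 2 = -7)
B(F) = 4 - 7*F (B(F) = -7*F + 4 = 4 - 7*F)
r(R, U) = R + 2*U
-156/r(B(0), 9) = -156/((4 - 7*0) + 2*9) = -156/((4 + 0) + 18) = -156/(4 + 18) = -156/22 = -156*1/22 = -78/11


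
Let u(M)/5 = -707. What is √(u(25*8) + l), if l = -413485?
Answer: 2*I*√104255 ≈ 645.77*I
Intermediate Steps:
u(M) = -3535 (u(M) = 5*(-707) = -3535)
√(u(25*8) + l) = √(-3535 - 413485) = √(-417020) = 2*I*√104255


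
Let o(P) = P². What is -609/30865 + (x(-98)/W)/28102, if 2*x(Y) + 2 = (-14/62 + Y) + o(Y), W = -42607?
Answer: -45218329342517/2291269406887820 ≈ -0.019735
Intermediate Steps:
x(Y) = -69/62 + Y/2 + Y²/2 (x(Y) = -1 + ((-14/62 + Y) + Y²)/2 = -1 + ((-14*1/62 + Y) + Y²)/2 = -1 + ((-7/31 + Y) + Y²)/2 = -1 + (-7/31 + Y + Y²)/2 = -1 + (-7/62 + Y/2 + Y²/2) = -69/62 + Y/2 + Y²/2)
-609/30865 + (x(-98)/W)/28102 = -609/30865 + ((-69/62 + (½)*(-98) + (½)*(-98)²)/(-42607))/28102 = -609*1/30865 + ((-69/62 - 49 + (½)*9604)*(-1/42607))*(1/28102) = -609/30865 + ((-69/62 - 49 + 4802)*(-1/42607))*(1/28102) = -609/30865 + ((294617/62)*(-1/42607))*(1/28102) = -609/30865 - 294617/2641634*1/28102 = -609/30865 - 294617/74235198668 = -45218329342517/2291269406887820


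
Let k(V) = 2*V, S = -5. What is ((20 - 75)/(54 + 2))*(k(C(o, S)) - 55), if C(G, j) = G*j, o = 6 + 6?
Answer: 1375/8 ≈ 171.88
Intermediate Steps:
o = 12
((20 - 75)/(54 + 2))*(k(C(o, S)) - 55) = ((20 - 75)/(54 + 2))*(2*(12*(-5)) - 55) = (-55/56)*(2*(-60) - 55) = (-55*1/56)*(-120 - 55) = -55/56*(-175) = 1375/8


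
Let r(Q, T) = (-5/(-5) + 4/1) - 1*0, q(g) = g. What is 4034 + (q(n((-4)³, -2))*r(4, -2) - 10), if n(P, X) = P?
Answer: 3704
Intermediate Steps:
r(Q, T) = 5 (r(Q, T) = (-5*(-⅕) + 4*1) + 0 = (1 + 4) + 0 = 5 + 0 = 5)
4034 + (q(n((-4)³, -2))*r(4, -2) - 10) = 4034 + ((-4)³*5 - 10) = 4034 + (-64*5 - 10) = 4034 + (-320 - 10) = 4034 - 330 = 3704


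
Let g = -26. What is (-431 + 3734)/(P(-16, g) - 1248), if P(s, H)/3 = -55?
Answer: -367/157 ≈ -2.3376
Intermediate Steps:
P(s, H) = -165 (P(s, H) = 3*(-55) = -165)
(-431 + 3734)/(P(-16, g) - 1248) = (-431 + 3734)/(-165 - 1248) = 3303/(-1413) = 3303*(-1/1413) = -367/157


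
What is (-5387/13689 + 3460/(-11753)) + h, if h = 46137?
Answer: 7422724398578/160886817 ≈ 46136.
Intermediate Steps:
(-5387/13689 + 3460/(-11753)) + h = (-5387/13689 + 3460/(-11753)) + 46137 = (-5387*1/13689 + 3460*(-1/11753)) + 46137 = (-5387/13689 - 3460/11753) + 46137 = -110677351/160886817 + 46137 = 7422724398578/160886817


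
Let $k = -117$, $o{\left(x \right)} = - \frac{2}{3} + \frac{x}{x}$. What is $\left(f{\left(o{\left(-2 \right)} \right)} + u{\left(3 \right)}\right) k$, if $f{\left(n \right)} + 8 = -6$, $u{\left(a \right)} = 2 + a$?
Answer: $1053$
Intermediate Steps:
$o{\left(x \right)} = \frac{1}{3}$ ($o{\left(x \right)} = \left(-2\right) \frac{1}{3} + 1 = - \frac{2}{3} + 1 = \frac{1}{3}$)
$f{\left(n \right)} = -14$ ($f{\left(n \right)} = -8 - 6 = -14$)
$\left(f{\left(o{\left(-2 \right)} \right)} + u{\left(3 \right)}\right) k = \left(-14 + \left(2 + 3\right)\right) \left(-117\right) = \left(-14 + 5\right) \left(-117\right) = \left(-9\right) \left(-117\right) = 1053$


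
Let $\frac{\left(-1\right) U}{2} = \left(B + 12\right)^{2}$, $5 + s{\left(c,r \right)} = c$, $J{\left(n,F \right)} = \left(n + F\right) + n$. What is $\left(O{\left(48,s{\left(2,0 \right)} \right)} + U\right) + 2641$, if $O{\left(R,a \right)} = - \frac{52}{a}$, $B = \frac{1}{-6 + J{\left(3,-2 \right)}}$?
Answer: $\frac{14363}{6} \approx 2393.8$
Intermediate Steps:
$J{\left(n,F \right)} = F + 2 n$ ($J{\left(n,F \right)} = \left(F + n\right) + n = F + 2 n$)
$s{\left(c,r \right)} = -5 + c$
$B = - \frac{1}{2}$ ($B = \frac{1}{-6 + \left(-2 + 2 \cdot 3\right)} = \frac{1}{-6 + \left(-2 + 6\right)} = \frac{1}{-6 + 4} = \frac{1}{-2} = - \frac{1}{2} \approx -0.5$)
$U = - \frac{529}{2}$ ($U = - 2 \left(- \frac{1}{2} + 12\right)^{2} = - 2 \left(\frac{23}{2}\right)^{2} = \left(-2\right) \frac{529}{4} = - \frac{529}{2} \approx -264.5$)
$\left(O{\left(48,s{\left(2,0 \right)} \right)} + U\right) + 2641 = \left(- \frac{52}{-5 + 2} - \frac{529}{2}\right) + 2641 = \left(- \frac{52}{-3} - \frac{529}{2}\right) + 2641 = \left(\left(-52\right) \left(- \frac{1}{3}\right) - \frac{529}{2}\right) + 2641 = \left(\frac{52}{3} - \frac{529}{2}\right) + 2641 = - \frac{1483}{6} + 2641 = \frac{14363}{6}$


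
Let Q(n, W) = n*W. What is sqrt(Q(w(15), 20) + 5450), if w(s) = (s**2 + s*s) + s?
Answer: 5*sqrt(590) ≈ 121.45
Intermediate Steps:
w(s) = s + 2*s**2 (w(s) = (s**2 + s**2) + s = 2*s**2 + s = s + 2*s**2)
Q(n, W) = W*n
sqrt(Q(w(15), 20) + 5450) = sqrt(20*(15*(1 + 2*15)) + 5450) = sqrt(20*(15*(1 + 30)) + 5450) = sqrt(20*(15*31) + 5450) = sqrt(20*465 + 5450) = sqrt(9300 + 5450) = sqrt(14750) = 5*sqrt(590)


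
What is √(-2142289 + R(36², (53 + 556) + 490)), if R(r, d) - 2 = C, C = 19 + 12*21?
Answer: 8*I*√33469 ≈ 1463.6*I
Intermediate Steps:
C = 271 (C = 19 + 252 = 271)
R(r, d) = 273 (R(r, d) = 2 + 271 = 273)
√(-2142289 + R(36², (53 + 556) + 490)) = √(-2142289 + 273) = √(-2142016) = 8*I*√33469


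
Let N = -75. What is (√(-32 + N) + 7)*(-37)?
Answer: -259 - 37*I*√107 ≈ -259.0 - 382.73*I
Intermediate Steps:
(√(-32 + N) + 7)*(-37) = (√(-32 - 75) + 7)*(-37) = (√(-107) + 7)*(-37) = (I*√107 + 7)*(-37) = (7 + I*√107)*(-37) = -259 - 37*I*√107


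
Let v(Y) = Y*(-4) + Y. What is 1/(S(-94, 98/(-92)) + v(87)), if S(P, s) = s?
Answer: -46/12055 ≈ -0.0038158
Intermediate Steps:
v(Y) = -3*Y (v(Y) = -4*Y + Y = -3*Y)
1/(S(-94, 98/(-92)) + v(87)) = 1/(98/(-92) - 3*87) = 1/(98*(-1/92) - 261) = 1/(-49/46 - 261) = 1/(-12055/46) = -46/12055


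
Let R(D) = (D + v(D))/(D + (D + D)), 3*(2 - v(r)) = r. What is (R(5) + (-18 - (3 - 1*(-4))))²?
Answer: 1229881/2025 ≈ 607.35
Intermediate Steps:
v(r) = 2 - r/3
R(D) = (2 + 2*D/3)/(3*D) (R(D) = (D + (2 - D/3))/(D + (D + D)) = (2 + 2*D/3)/(D + 2*D) = (2 + 2*D/3)/((3*D)) = (2 + 2*D/3)*(1/(3*D)) = (2 + 2*D/3)/(3*D))
(R(5) + (-18 - (3 - 1*(-4))))² = ((2/9)*(3 + 5)/5 + (-18 - (3 - 1*(-4))))² = ((2/9)*(⅕)*8 + (-18 - (3 + 4)))² = (16/45 + (-18 - 1*7))² = (16/45 + (-18 - 7))² = (16/45 - 25)² = (-1109/45)² = 1229881/2025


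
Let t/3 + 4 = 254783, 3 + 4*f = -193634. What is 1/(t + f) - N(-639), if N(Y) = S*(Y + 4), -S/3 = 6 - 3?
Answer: -16366108361/2863711 ≈ -5715.0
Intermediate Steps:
S = -9 (S = -3*(6 - 3) = -3*3 = -9)
f = -193637/4 (f = -¾ + (¼)*(-193634) = -¾ - 96817/2 = -193637/4 ≈ -48409.)
N(Y) = -36 - 9*Y (N(Y) = -9*(Y + 4) = -9*(4 + Y) = -36 - 9*Y)
t = 764337 (t = -12 + 3*254783 = -12 + 764349 = 764337)
1/(t + f) - N(-639) = 1/(764337 - 193637/4) - (-36 - 9*(-639)) = 1/(2863711/4) - (-36 + 5751) = 4/2863711 - 1*5715 = 4/2863711 - 5715 = -16366108361/2863711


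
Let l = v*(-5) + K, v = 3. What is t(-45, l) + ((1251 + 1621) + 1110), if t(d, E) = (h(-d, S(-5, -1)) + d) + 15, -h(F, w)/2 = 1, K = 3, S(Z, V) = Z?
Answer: 3950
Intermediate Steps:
h(F, w) = -2 (h(F, w) = -2*1 = -2)
l = -12 (l = 3*(-5) + 3 = -15 + 3 = -12)
t(d, E) = 13 + d (t(d, E) = (-2 + d) + 15 = 13 + d)
t(-45, l) + ((1251 + 1621) + 1110) = (13 - 45) + ((1251 + 1621) + 1110) = -32 + (2872 + 1110) = -32 + 3982 = 3950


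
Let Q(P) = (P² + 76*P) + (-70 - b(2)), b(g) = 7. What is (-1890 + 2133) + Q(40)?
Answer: 4806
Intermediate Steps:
Q(P) = -77 + P² + 76*P (Q(P) = (P² + 76*P) + (-70 - 1*7) = (P² + 76*P) + (-70 - 7) = (P² + 76*P) - 77 = -77 + P² + 76*P)
(-1890 + 2133) + Q(40) = (-1890 + 2133) + (-77 + 40² + 76*40) = 243 + (-77 + 1600 + 3040) = 243 + 4563 = 4806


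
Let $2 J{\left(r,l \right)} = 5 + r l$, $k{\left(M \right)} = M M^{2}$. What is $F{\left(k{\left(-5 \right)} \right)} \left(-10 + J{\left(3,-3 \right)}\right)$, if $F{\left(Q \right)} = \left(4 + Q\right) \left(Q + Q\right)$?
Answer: $-363000$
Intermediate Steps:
$k{\left(M \right)} = M^{3}$
$F{\left(Q \right)} = 2 Q \left(4 + Q\right)$ ($F{\left(Q \right)} = \left(4 + Q\right) 2 Q = 2 Q \left(4 + Q\right)$)
$J{\left(r,l \right)} = \frac{5}{2} + \frac{l r}{2}$ ($J{\left(r,l \right)} = \frac{5 + r l}{2} = \frac{5 + l r}{2} = \frac{5}{2} + \frac{l r}{2}$)
$F{\left(k{\left(-5 \right)} \right)} \left(-10 + J{\left(3,-3 \right)}\right) = 2 \left(-5\right)^{3} \left(4 + \left(-5\right)^{3}\right) \left(-10 + \left(\frac{5}{2} + \frac{1}{2} \left(-3\right) 3\right)\right) = 2 \left(-125\right) \left(4 - 125\right) \left(-10 + \left(\frac{5}{2} - \frac{9}{2}\right)\right) = 2 \left(-125\right) \left(-121\right) \left(-10 - 2\right) = 30250 \left(-12\right) = -363000$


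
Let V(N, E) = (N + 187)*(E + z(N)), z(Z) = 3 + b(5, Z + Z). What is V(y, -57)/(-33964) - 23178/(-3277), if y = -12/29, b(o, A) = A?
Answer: 1700107467/230550058 ≈ 7.3741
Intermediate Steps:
z(Z) = 3 + 2*Z (z(Z) = 3 + (Z + Z) = 3 + 2*Z)
y = -12/29 (y = -12*1/29 = -12/29 ≈ -0.41379)
V(N, E) = (187 + N)*(3 + E + 2*N) (V(N, E) = (N + 187)*(E + (3 + 2*N)) = (187 + N)*(3 + E + 2*N))
V(y, -57)/(-33964) - 23178/(-3277) = (561 + 2*(-12/29)**2 + 187*(-57) + 377*(-12/29) - 57*(-12/29))/(-33964) - 23178/(-3277) = (561 + 2*(144/841) - 10659 - 156 + 684/29)*(-1/33964) - 23178*(-1/3277) = (561 + 288/841 - 10659 - 156 + 684/29)*(-1/33964) + 23178/3277 = -8603490/841*(-1/33964) + 23178/3277 = 614535/2040266 + 23178/3277 = 1700107467/230550058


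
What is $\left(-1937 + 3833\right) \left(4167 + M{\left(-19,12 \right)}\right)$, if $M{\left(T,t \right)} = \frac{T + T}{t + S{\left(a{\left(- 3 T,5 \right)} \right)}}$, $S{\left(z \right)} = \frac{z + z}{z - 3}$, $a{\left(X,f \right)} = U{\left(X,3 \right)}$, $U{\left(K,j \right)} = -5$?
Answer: $\frac{418445304}{53} \approx 7.8952 \cdot 10^{6}$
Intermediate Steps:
$a{\left(X,f \right)} = -5$
$S{\left(z \right)} = \frac{2 z}{-3 + z}$
$M{\left(T,t \right)} = \frac{2 T}{\frac{5}{4} + t}$ ($M{\left(T,t \right)} = \frac{T + T}{t + 2 \left(-5\right) \frac{1}{-3 - 5}} = \frac{2 T}{t + 2 \left(-5\right) \frac{1}{-8}} = \frac{2 T}{t + 2 \left(-5\right) \left(- \frac{1}{8}\right)} = \frac{2 T}{t + \frac{5}{4}} = \frac{2 T}{\frac{5}{4} + t}$)
$\left(-1937 + 3833\right) \left(4167 + M{\left(-19,12 \right)}\right) = \left(-1937 + 3833\right) \left(4167 + 8 \left(-19\right) \frac{1}{5 + 4 \cdot 12}\right) = 1896 \left(4167 + 8 \left(-19\right) \frac{1}{5 + 48}\right) = 1896 \left(4167 + 8 \left(-19\right) \frac{1}{53}\right) = 1896 \left(4167 - \frac{152}{53}\right) = 1896 \cdot \frac{220699}{53} = \frac{418445304}{53}$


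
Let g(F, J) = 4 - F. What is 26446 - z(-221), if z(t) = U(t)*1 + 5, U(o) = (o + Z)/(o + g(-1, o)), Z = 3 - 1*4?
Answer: 951839/36 ≈ 26440.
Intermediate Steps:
Z = -1 (Z = 3 - 4 = -1)
U(o) = (-1 + o)/(5 + o) (U(o) = (o - 1)/(o + (4 - 1*(-1))) = (-1 + o)/(o + (4 + 1)) = (-1 + o)/(o + 5) = (-1 + o)/(5 + o))
z(t) = 5 + (-1 + t)/(5 + t) (z(t) = ((-1 + t)/(5 + t))*1 + 5 = (-1 + t)/(5 + t) + 5 = 5 + (-1 + t)/(5 + t))
26446 - z(-221) = 26446 - 6*(4 - 221)/(5 - 221) = 26446 - 6*(-217)/(-216) = 26446 - 6*(-1)*(-217)/216 = 26446 - 1*217/36 = 26446 - 217/36 = 951839/36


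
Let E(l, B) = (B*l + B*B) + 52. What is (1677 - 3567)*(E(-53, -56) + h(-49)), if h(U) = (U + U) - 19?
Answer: -11413710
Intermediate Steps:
E(l, B) = 52 + B² + B*l (E(l, B) = (B*l + B²) + 52 = (B² + B*l) + 52 = 52 + B² + B*l)
h(U) = -19 + 2*U (h(U) = 2*U - 19 = -19 + 2*U)
(1677 - 3567)*(E(-53, -56) + h(-49)) = (1677 - 3567)*((52 + (-56)² - 56*(-53)) + (-19 + 2*(-49))) = -1890*((52 + 3136 + 2968) + (-19 - 98)) = -1890*(6156 - 117) = -1890*6039 = -11413710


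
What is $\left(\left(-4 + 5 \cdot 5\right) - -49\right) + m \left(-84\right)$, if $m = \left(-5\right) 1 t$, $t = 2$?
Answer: $910$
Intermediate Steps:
$m = -10$ ($m = \left(-5\right) 1 \cdot 2 = \left(-5\right) 2 = -10$)
$\left(\left(-4 + 5 \cdot 5\right) - -49\right) + m \left(-84\right) = \left(\left(-4 + 5 \cdot 5\right) - -49\right) - -840 = \left(\left(-4 + 25\right) + 49\right) + 840 = \left(21 + 49\right) + 840 = 70 + 840 = 910$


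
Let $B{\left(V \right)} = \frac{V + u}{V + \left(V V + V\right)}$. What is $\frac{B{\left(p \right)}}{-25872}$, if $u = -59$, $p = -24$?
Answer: $\frac{83}{13660416} \approx 6.0759 \cdot 10^{-6}$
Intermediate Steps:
$B{\left(V \right)} = \frac{-59 + V}{V^{2} + 2 V}$ ($B{\left(V \right)} = \frac{V - 59}{V + \left(V V + V\right)} = \frac{-59 + V}{V + \left(V^{2} + V\right)} = \frac{-59 + V}{V + \left(V + V^{2}\right)} = \frac{-59 + V}{V^{2} + 2 V}$)
$\frac{B{\left(p \right)}}{-25872} = \frac{\frac{1}{-24} \frac{1}{2 - 24} \left(-59 - 24\right)}{-25872} = \left(- \frac{1}{24}\right) \frac{1}{-22} \left(-83\right) \left(- \frac{1}{25872}\right) = \left(- \frac{1}{24}\right) \left(- \frac{1}{22}\right) \left(-83\right) \left(- \frac{1}{25872}\right) = \left(- \frac{83}{528}\right) \left(- \frac{1}{25872}\right) = \frac{83}{13660416}$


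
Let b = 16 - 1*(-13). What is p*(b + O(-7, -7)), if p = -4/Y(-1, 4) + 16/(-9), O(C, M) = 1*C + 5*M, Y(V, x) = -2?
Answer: -26/9 ≈ -2.8889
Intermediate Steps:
b = 29 (b = 16 + 13 = 29)
O(C, M) = C + 5*M
p = 2/9 (p = -4/(-2) + 16/(-9) = -4*(-1/2) + 16*(-1/9) = 2 - 16/9 = 2/9 ≈ 0.22222)
p*(b + O(-7, -7)) = 2*(29 + (-7 + 5*(-7)))/9 = 2*(29 + (-7 - 35))/9 = 2*(29 - 42)/9 = (2/9)*(-13) = -26/9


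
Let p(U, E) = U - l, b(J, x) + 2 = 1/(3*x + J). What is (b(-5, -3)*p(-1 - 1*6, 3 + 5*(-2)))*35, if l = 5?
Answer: 870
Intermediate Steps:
b(J, x) = -2 + 1/(J + 3*x) (b(J, x) = -2 + 1/(3*x + J) = -2 + 1/(J + 3*x))
p(U, E) = -5 + U (p(U, E) = U - 1*5 = U - 5 = -5 + U)
(b(-5, -3)*p(-1 - 1*6, 3 + 5*(-2)))*35 = (((1 - 6*(-3) - 2*(-5))/(-5 + 3*(-3)))*(-5 + (-1 - 1*6)))*35 = (((1 + 18 + 10)/(-5 - 9))*(-5 + (-1 - 6)))*35 = ((29/(-14))*(-5 - 7))*35 = (-1/14*29*(-12))*35 = -29/14*(-12)*35 = (174/7)*35 = 870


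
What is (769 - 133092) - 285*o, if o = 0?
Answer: -132323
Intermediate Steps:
(769 - 133092) - 285*o = (769 - 133092) - 285*0 = -132323 + 0 = -132323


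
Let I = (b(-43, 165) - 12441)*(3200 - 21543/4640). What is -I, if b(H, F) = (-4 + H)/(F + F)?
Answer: 60871160850689/1531200 ≈ 3.9754e+7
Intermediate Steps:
b(H, F) = (-4 + H)/(2*F) (b(H, F) = (-4 + H)/((2*F)) = (-4 + H)*(1/(2*F)) = (-4 + H)/(2*F))
I = -60871160850689/1531200 (I = ((1/2)*(-4 - 43)/165 - 12441)*(3200 - 21543/4640) = ((1/2)*(1/165)*(-47) - 12441)*(3200 - 21543*1/4640) = (-47/330 - 12441)*(3200 - 21543/4640) = -4105577/330*14826457/4640 = -60871160850689/1531200 ≈ -3.9754e+7)
-I = -1*(-60871160850689/1531200) = 60871160850689/1531200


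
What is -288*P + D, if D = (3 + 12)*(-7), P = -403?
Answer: 115959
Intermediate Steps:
D = -105 (D = 15*(-7) = -105)
-288*P + D = -288*(-403) - 105 = 116064 - 105 = 115959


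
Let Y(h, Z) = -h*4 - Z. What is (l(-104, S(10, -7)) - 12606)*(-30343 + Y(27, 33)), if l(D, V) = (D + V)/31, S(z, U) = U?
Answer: 11916104148/31 ≈ 3.8439e+8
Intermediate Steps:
l(D, V) = D/31 + V/31 (l(D, V) = (D + V)*(1/31) = D/31 + V/31)
Y(h, Z) = -Z - 4*h (Y(h, Z) = -4*h - Z = -Z - 4*h)
(l(-104, S(10, -7)) - 12606)*(-30343 + Y(27, 33)) = (((1/31)*(-104) + (1/31)*(-7)) - 12606)*(-30343 + (-1*33 - 4*27)) = ((-104/31 - 7/31) - 12606)*(-30343 + (-33 - 108)) = (-111/31 - 12606)*(-30343 - 141) = -390897/31*(-30484) = 11916104148/31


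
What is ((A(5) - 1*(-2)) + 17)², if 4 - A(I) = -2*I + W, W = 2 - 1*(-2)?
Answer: 841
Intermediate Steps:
W = 4 (W = 2 + 2 = 4)
A(I) = 2*I (A(I) = 4 - (-2*I + 4) = 4 - (4 - 2*I) = 4 + (-4 + 2*I) = 2*I)
((A(5) - 1*(-2)) + 17)² = ((2*5 - 1*(-2)) + 17)² = ((10 + 2) + 17)² = (12 + 17)² = 29² = 841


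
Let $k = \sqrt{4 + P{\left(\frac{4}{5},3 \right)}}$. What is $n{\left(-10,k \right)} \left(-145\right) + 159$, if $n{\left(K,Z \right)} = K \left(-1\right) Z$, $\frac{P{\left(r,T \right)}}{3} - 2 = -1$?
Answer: $159 - 1450 \sqrt{7} \approx -3677.3$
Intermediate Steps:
$P{\left(r,T \right)} = 3$ ($P{\left(r,T \right)} = 6 + 3 \left(-1\right) = 6 - 3 = 3$)
$k = \sqrt{7}$ ($k = \sqrt{4 + 3} = \sqrt{7} \approx 2.6458$)
$n{\left(K,Z \right)} = - K Z$
$n{\left(-10,k \right)} \left(-145\right) + 159 = \left(-1\right) \left(-10\right) \sqrt{7} \left(-145\right) + 159 = 10 \sqrt{7} \left(-145\right) + 159 = - 1450 \sqrt{7} + 159 = 159 - 1450 \sqrt{7}$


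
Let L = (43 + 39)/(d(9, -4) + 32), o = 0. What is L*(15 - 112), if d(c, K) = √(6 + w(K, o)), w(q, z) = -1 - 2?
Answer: -254528/1021 + 7954*√3/1021 ≈ -235.80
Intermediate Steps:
w(q, z) = -3
d(c, K) = √3 (d(c, K) = √(6 - 3) = √3)
L = 82/(32 + √3) (L = (43 + 39)/(√3 + 32) = 82/(32 + √3) ≈ 2.4309)
L*(15 - 112) = (2624/1021 - 82*√3/1021)*(15 - 112) = (2624/1021 - 82*√3/1021)*(-97) = -254528/1021 + 7954*√3/1021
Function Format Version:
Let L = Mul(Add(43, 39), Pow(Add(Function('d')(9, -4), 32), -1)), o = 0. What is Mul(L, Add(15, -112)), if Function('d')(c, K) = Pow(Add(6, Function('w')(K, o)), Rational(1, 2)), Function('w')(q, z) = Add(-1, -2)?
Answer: Add(Rational(-254528, 1021), Mul(Rational(7954, 1021), Pow(3, Rational(1, 2)))) ≈ -235.80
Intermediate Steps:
Function('w')(q, z) = -3
Function('d')(c, K) = Pow(3, Rational(1, 2)) (Function('d')(c, K) = Pow(Add(6, -3), Rational(1, 2)) = Pow(3, Rational(1, 2)))
L = Mul(82, Pow(Add(32, Pow(3, Rational(1, 2))), -1)) (L = Mul(Add(43, 39), Pow(Add(Pow(3, Rational(1, 2)), 32), -1)) = Mul(82, Pow(Add(32, Pow(3, Rational(1, 2))), -1)) ≈ 2.4309)
Mul(L, Add(15, -112)) = Mul(Add(Rational(2624, 1021), Mul(Rational(-82, 1021), Pow(3, Rational(1, 2)))), Add(15, -112)) = Mul(Add(Rational(2624, 1021), Mul(Rational(-82, 1021), Pow(3, Rational(1, 2)))), -97) = Add(Rational(-254528, 1021), Mul(Rational(7954, 1021), Pow(3, Rational(1, 2))))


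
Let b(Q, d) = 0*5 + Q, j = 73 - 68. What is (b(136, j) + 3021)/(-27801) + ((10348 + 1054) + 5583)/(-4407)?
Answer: -162037628/40839669 ≈ -3.9677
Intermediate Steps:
j = 5
b(Q, d) = Q (b(Q, d) = 0 + Q = Q)
(b(136, j) + 3021)/(-27801) + ((10348 + 1054) + 5583)/(-4407) = (136 + 3021)/(-27801) + ((10348 + 1054) + 5583)/(-4407) = 3157*(-1/27801) + (11402 + 5583)*(-1/4407) = -3157/27801 + 16985*(-1/4407) = -3157/27801 - 16985/4407 = -162037628/40839669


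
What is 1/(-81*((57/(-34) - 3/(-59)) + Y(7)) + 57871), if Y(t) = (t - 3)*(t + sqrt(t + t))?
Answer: 224278340554/12494166545686177 + 1303787664*sqrt(14)/12494166545686177 ≈ 1.8341e-5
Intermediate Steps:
Y(t) = (-3 + t)*(t + sqrt(2)*sqrt(t)) (Y(t) = (-3 + t)*(t + sqrt(2*t)) = (-3 + t)*(t + sqrt(2)*sqrt(t)))
1/(-81*((57/(-34) - 3/(-59)) + Y(7)) + 57871) = 1/(-81*((57/(-34) - 3/(-59)) + (7**2 - 3*7 + sqrt(2)*7**(3/2) - 3*sqrt(2)*sqrt(7))) + 57871) = 1/(-81*((57*(-1/34) - 3*(-1/59)) + (49 - 21 + sqrt(2)*(7*sqrt(7)) - 3*sqrt(14))) + 57871) = 1/(-81*((-57/34 + 3/59) + (49 - 21 + 7*sqrt(14) - 3*sqrt(14))) + 57871) = 1/(-81*(-3261/2006 + (28 + 4*sqrt(14))) + 57871) = 1/(-81*(52907/2006 + 4*sqrt(14)) + 57871) = 1/((-4285467/2006 - 324*sqrt(14)) + 57871) = 1/(111803759/2006 - 324*sqrt(14))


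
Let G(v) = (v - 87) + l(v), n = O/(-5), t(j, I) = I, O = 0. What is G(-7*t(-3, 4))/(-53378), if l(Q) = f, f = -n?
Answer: 115/53378 ≈ 0.0021544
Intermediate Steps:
n = 0 (n = 0/(-5) = -⅕*0 = 0)
f = 0 (f = -1*0 = 0)
l(Q) = 0
G(v) = -87 + v (G(v) = (v - 87) + 0 = (-87 + v) + 0 = -87 + v)
G(-7*t(-3, 4))/(-53378) = (-87 - 7*4)/(-53378) = (-87 - 28)*(-1/53378) = -115*(-1/53378) = 115/53378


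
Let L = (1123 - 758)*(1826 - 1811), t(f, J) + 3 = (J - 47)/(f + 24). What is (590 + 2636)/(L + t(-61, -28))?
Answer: 119362/202539 ≈ 0.58933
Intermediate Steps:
t(f, J) = -3 + (-47 + J)/(24 + f) (t(f, J) = -3 + (J - 47)/(f + 24) = -3 + (-47 + J)/(24 + f))
L = 5475 (L = 365*15 = 5475)
(590 + 2636)/(L + t(-61, -28)) = (590 + 2636)/(5475 + (-119 - 28 - 3*(-61))/(24 - 61)) = 3226/(5475 + (-119 - 28 + 183)/(-37)) = 3226/(5475 - 1/37*36) = 3226/(5475 - 36/37) = 3226/(202539/37) = 3226*(37/202539) = 119362/202539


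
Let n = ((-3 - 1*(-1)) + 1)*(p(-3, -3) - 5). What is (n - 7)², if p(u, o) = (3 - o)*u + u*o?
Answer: 49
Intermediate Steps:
p(u, o) = o*u + u*(3 - o) (p(u, o) = u*(3 - o) + o*u = o*u + u*(3 - o))
n = 14 (n = ((-3 - 1*(-1)) + 1)*(3*(-3) - 5) = ((-3 + 1) + 1)*(-9 - 5) = (-2 + 1)*(-14) = -1*(-14) = 14)
(n - 7)² = (14 - 7)² = 7² = 49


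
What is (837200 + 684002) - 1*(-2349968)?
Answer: 3871170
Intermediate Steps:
(837200 + 684002) - 1*(-2349968) = 1521202 + 2349968 = 3871170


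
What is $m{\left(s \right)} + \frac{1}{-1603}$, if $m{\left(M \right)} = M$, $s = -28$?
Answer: $- \frac{44885}{1603} \approx -28.001$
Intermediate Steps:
$m{\left(s \right)} + \frac{1}{-1603} = -28 + \frac{1}{-1603} = -28 - \frac{1}{1603} = - \frac{44885}{1603}$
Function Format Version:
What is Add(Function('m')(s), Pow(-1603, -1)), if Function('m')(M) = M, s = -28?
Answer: Rational(-44885, 1603) ≈ -28.001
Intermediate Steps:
Add(Function('m')(s), Pow(-1603, -1)) = Add(-28, Pow(-1603, -1)) = Add(-28, Rational(-1, 1603)) = Rational(-44885, 1603)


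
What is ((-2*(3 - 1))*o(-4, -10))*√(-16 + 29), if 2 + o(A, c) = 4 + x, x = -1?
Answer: -4*√13 ≈ -14.422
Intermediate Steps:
o(A, c) = 1 (o(A, c) = -2 + (4 - 1) = -2 + 3 = 1)
((-2*(3 - 1))*o(-4, -10))*√(-16 + 29) = (-2*(3 - 1)*1)*√(-16 + 29) = (-2*2*1)*√13 = (-4*1)*√13 = -4*√13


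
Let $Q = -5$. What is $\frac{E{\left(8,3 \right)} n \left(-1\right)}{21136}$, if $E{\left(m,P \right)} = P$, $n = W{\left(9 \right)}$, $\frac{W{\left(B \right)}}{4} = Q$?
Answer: $\frac{15}{5284} \approx 0.0028388$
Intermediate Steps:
$W{\left(B \right)} = -20$ ($W{\left(B \right)} = 4 \left(-5\right) = -20$)
$n = -20$
$\frac{E{\left(8,3 \right)} n \left(-1\right)}{21136} = \frac{3 \left(-20\right) \left(-1\right)}{21136} = \left(-60\right) \left(-1\right) \frac{1}{21136} = 60 \cdot \frac{1}{21136} = \frac{15}{5284}$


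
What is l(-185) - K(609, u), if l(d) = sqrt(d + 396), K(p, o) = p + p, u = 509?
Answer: -1218 + sqrt(211) ≈ -1203.5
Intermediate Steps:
K(p, o) = 2*p
l(d) = sqrt(396 + d)
l(-185) - K(609, u) = sqrt(396 - 185) - 2*609 = sqrt(211) - 1*1218 = sqrt(211) - 1218 = -1218 + sqrt(211)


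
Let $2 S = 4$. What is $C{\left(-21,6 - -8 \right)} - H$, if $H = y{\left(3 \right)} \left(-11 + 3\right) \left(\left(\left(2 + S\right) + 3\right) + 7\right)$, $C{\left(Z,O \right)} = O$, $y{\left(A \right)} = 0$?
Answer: $14$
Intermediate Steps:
$S = 2$ ($S = \frac{1}{2} \cdot 4 = 2$)
$H = 0$ ($H = 0 \left(-11 + 3\right) \left(\left(\left(2 + 2\right) + 3\right) + 7\right) = 0 \left(- 8 \left(\left(4 + 3\right) + 7\right)\right) = 0 \left(- 8 \left(7 + 7\right)\right) = 0 \left(\left(-8\right) 14\right) = 0 \left(-112\right) = 0$)
$C{\left(-21,6 - -8 \right)} - H = \left(6 - -8\right) - 0 = \left(6 + 8\right) + 0 = 14 + 0 = 14$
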